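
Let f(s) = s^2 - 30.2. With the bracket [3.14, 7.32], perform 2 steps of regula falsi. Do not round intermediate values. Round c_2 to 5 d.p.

False-position update: c = (a·f(b) − b·f(a))/(f(b) − f(a)); replace the endpoint whose sign matches f(c).
f(3.140000) = -20.340400, f(7.320000) = 23.382400
step 1: c = 5.084589, f(c) = -4.346956 < 0 → new bracket [5.084589, 7.320000]
step 2: c = 5.435020, f(c) = -0.660556 < 0 → new bracket [5.435020, 7.320000]

5.43502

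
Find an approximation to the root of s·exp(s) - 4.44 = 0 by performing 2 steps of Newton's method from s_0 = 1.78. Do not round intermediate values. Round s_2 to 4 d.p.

1.2745

f'(s) = (s + 1)·exp(s)
s_0 = 1.780000: f = 6.115144, f' = 16.485001 → s_1 = 1.780000 - (6.115144)/(16.485001) = 1.409048
s_1 = 1.409048: f = 1.325906, f' = 9.857964 → s_2 = 1.409048 - (1.325906)/(9.857964) = 1.274547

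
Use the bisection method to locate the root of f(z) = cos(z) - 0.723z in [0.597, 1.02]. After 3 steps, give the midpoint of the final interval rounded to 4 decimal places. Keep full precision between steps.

f(0.597000) = 0.395395, f(1.020000) = -0.214094 (opposite signs)
step 1: m = 0.808500, f(m) = 0.106039 > 0 → root in [0.808500, 1.020000]
step 2: m = 0.914250, f(m) = -0.050618 < 0 → root in [0.808500, 0.914250]
step 3: m = 0.861375, f(m) = 0.028621 > 0 → root in [0.861375, 0.914250]
Midpoint of [0.861375, 0.914250] = 0.887813

0.8878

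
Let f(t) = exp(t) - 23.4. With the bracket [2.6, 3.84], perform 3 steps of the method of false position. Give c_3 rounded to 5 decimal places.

f(2.600000) = -9.936262, f(3.840000) = 23.125474
step 1: c = 2.972665, f(c) = -3.856058 < 0 → new bracket [2.972665, 3.840000]
step 2: c = 3.096620, f(c) = -1.276946 < 0 → new bracket [3.096620, 3.840000]
step 3: c = 3.135520, f(c) = -0.399400 < 0 → new bracket [3.135520, 3.840000]

3.13552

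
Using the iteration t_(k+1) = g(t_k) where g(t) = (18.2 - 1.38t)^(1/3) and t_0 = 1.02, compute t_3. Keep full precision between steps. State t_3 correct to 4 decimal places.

2.4564

t_1 = g(1.020000) = 2.560772
t_2 = g(2.560772) = 2.447777
t_3 = g(2.447777) = 2.456422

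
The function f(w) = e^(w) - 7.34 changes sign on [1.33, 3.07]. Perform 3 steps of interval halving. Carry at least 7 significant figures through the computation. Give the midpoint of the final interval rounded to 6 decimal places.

f(1.330000) = -3.558957, f(3.070000) = 14.201903 (opposite signs)
step 1: m = 2.200000, f(m) = 1.685013 > 0 → root in [1.330000, 2.200000]
step 2: m = 1.765000, f(m) = -1.498428 < 0 → root in [1.765000, 2.200000]
step 3: m = 1.982500, f(m) = -0.079128 < 0 → root in [1.982500, 2.200000]
Midpoint of [1.982500, 2.200000] = 2.091250

2.091250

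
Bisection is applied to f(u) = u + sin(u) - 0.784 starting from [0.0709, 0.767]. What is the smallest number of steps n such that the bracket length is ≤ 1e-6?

Initial width b − a = 0.767 − 0.0709 = 0.696100.
After n steps the width is (b−a)/2^n; need (b−a)/2^n ≤ 1e-6.
So n ≥ log₂(0.696100/1e-6) = log₂(696100.0000) ≈ 19.4089.
Hence n = 20.

20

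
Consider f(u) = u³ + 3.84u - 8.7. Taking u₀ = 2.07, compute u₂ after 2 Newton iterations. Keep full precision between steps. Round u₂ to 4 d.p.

f'(u) = 3u² + 3.84
u_0 = 2.070000: f = 8.118543, f' = 16.694700 → u_1 = 2.070000 - (8.118543)/(16.694700) = 1.583705
u_1 = 1.583705: f = 1.353556, f' = 11.364368 → u_2 = 1.583705 - (1.353556)/(11.364368) = 1.464600

1.4646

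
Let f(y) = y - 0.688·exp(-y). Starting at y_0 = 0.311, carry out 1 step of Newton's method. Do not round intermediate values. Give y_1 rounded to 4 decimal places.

0.4394

f'(y) = 1 + 0.688·exp(-y)
y_0 = 0.311000: f = -0.193107, f' = 1.504107 → y_1 = 0.311000 - (-0.193107)/(1.504107) = 0.439387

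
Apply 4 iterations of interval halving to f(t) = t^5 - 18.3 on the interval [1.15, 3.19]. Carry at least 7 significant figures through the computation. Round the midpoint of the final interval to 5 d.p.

f(1.150000) = -16.288643, f(3.190000) = 312.034106 (opposite signs)
step 1: m = 2.170000, f(m) = 29.817014 > 0 → root in [1.150000, 2.170000]
step 2: m = 1.660000, f(m) = -5.695070 < 0 → root in [1.660000, 2.170000]
step 3: m = 1.915000, f(m) = 7.453953 > 0 → root in [1.660000, 1.915000]
step 4: m = 1.787500, f(m) = -0.051371 < 0 → root in [1.787500, 1.915000]
Midpoint of [1.787500, 1.915000] = 1.851250

1.85125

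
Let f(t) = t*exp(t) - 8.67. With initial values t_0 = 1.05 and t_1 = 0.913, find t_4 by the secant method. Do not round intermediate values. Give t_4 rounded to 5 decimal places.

Secant update: t_(k+1) = t_k − f(t_k)·(t_k − t_(k-1))/(f(t_k) − f(t_(k-1))).
f(t_0) = -5.669466, f(t_1) = -6.394999
t_2 = 0.913000 - (-6.394999)·(0.913000 - 1.050000)/(-6.394999 - (-5.669466)) = 2.120547; f(t_2) = 9.006247
t_3 = 2.120547 - (9.006247)·(2.120547 - 0.913000)/(9.006247 - (-6.394999)) = 1.414405; f(t_3) = -2.851082
t_4 = 1.414405 - (-2.851082)·(1.414405 - 2.120547)/(-2.851082 - (9.006247)) = 1.584196; f(t_4) = -0.946454

1.58420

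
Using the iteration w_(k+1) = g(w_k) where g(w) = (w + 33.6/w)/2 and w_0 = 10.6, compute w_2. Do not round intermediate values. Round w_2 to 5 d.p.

5.88257

w_1 = g(10.600000) = 6.884906
w_2 = g(6.884906) = 5.882573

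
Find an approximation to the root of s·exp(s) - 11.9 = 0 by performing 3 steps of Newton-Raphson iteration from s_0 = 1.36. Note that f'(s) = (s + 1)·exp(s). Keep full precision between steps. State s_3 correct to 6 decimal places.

s_0 = 1.360000: f = -6.601177, f' = 9.195016 → s_1 = 1.360000 - (-6.601177)/(9.195016) = 2.077908
s_1 = 2.077908: f = 4.697795, f' = 24.585537 → s_2 = 2.077908 - (4.697795)/(24.585537) = 1.886829
s_2 = 1.886829: f = 0.550066, f' = 19.048475 → s_3 = 1.886829 - (0.550066)/(19.048475) = 1.857951

1.857951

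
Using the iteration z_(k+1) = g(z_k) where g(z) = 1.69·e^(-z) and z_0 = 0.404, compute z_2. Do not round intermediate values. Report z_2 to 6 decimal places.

z_1 = g(0.404000) = 1.128319
z_2 = g(1.128319) = 0.546845

0.546845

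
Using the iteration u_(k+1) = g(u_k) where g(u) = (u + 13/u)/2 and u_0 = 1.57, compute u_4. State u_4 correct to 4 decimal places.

3.6056

u_1 = g(1.570000) = 4.925127
u_2 = g(4.925127) = 3.782327
u_3 = g(3.782327) = 3.609682
u_4 = g(3.609682) = 3.605554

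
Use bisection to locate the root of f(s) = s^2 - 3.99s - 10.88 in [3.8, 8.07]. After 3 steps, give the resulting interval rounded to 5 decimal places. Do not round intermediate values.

[5.40125, 5.93500]

f(3.800000) = -11.602000, f(8.070000) = 22.045600 (opposite signs)
step 1: m = 5.935000, f(m) = 0.663575 > 0 → root in [3.800000, 5.935000]
step 2: m = 4.867500, f(m) = -6.608769 < 0 → root in [4.867500, 5.935000]
step 3: m = 5.401250, f(m) = -3.257486 < 0 → root in [5.401250, 5.935000]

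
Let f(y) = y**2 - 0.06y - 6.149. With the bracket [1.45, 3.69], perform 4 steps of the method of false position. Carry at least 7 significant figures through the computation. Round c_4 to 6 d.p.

f(1.450000) = -4.133500, f(3.690000) = 7.245700
step 1: c = 2.263681, f(c) = -1.160569 < 0 → new bracket [2.263681, 3.690000]
step 2: c = 2.460599, f(c) = -0.242091 < 0 → new bracket [2.460599, 3.690000]
step 3: c = 2.500347, f(c) = -0.047287 < 0 → new bracket [2.500347, 3.690000]
step 4: c = 2.508060, f(c) = -0.009117 < 0 → new bracket [2.508060, 3.690000]

2.508060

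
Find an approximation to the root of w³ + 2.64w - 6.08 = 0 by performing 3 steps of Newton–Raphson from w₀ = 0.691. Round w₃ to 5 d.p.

f'(w) = 3w² + 2.64
w_0 = 0.691000: f = -3.925821, f' = 4.072443 → w_1 = 0.691000 - (-3.925821)/(4.072443) = 1.654996
w_1 = 1.654996: f = 2.822248, f' = 10.857040 → w_2 = 1.654996 - (2.822248)/(10.857040) = 1.395050
w_2 = 1.395050: f = 0.317930, f' = 8.478494 → w_3 = 1.395050 - (0.317930)/(8.478494) = 1.357552

1.35755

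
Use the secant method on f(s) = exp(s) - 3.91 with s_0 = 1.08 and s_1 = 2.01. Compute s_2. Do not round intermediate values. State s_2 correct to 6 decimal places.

1.278677

f(s_0) = -0.965320, f(s_1) = 3.553317
s_2 = 2.010000 - (3.553317)·(2.010000 - 1.080000)/(3.553317 - (-0.965320)) = 1.278677; f(s_2) = -0.318117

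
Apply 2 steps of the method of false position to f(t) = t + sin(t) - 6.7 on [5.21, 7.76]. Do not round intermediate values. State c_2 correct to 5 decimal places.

False-position update: c = (a·f(b) − b·f(a))/(f(b) − f(a)); replace the endpoint whose sign matches f(c).
f(5.210000) = -2.368725, f(7.760000) = 2.055587
step 1: c = 6.575240, f(c) = 0.163161 > 0 → new bracket [5.210000, 6.575240]
step 2: c = 6.487261, f(c) = -0.010077 < 0 → new bracket [6.487261, 6.575240]

6.48726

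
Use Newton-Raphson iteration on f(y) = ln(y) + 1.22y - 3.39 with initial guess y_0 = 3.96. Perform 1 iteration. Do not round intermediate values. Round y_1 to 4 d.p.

2.0467

Newton update: y ← y − f(y)/f'(y).
f'(y) = 1/y + 1.22
y_0 = 3.960000: f = 2.817444, f' = 1.472525 → y_1 = 3.960000 - (2.817444)/(1.472525) = 2.046658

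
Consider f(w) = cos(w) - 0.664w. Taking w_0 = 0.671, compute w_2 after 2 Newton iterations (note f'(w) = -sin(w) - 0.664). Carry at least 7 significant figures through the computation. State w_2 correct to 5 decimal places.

0.91659

w_0 = 0.671000: f = 0.337656, f' = -1.285769 → w_1 = 0.671000 - (0.337656)/(-1.285769) = 0.933610
w_1 = 0.933610: f = -0.024981, f' = -1.467773 → w_2 = 0.933610 - (-0.024981)/(-1.467773) = 0.916590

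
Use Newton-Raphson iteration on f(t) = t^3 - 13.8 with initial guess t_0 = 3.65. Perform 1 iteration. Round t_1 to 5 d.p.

f'(t) = 3t^2
t_0 = 3.650000: f = 34.827125, f' = 39.967500 → t_1 = 3.650000 - (34.827125)/(39.967500) = 2.778614

2.77861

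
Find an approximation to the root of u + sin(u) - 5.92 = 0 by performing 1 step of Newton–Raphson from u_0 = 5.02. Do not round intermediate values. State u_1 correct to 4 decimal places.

f'(u) = 1 + cos(u)
u_0 = 5.020000: f = -1.853060, f' = 1.302783 → u_1 = 5.020000 - (-1.853060)/(1.302783) = 6.442386

6.4424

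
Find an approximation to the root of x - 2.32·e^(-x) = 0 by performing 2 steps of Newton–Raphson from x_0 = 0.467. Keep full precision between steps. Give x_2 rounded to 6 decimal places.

Newton update: x ← x − f(x)/f'(x).
f'(x) = 1 + 2.32·e^(-x)
x_0 = 0.467000: f = -0.987362, f' = 2.454362 → x_1 = 0.467000 - (-0.987362)/(2.454362) = 0.869289
x_1 = 0.869289: f = -0.103371, f' = 1.972659 → x_2 = 0.869289 - (-0.103371)/(1.972659) = 0.921690

0.921690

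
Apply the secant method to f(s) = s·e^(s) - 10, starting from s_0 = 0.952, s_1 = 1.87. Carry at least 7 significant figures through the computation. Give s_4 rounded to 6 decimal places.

1.745884

f(s_0) = -7.533476, f(s_1) = 2.133114
s_2 = 1.870000 - (2.133114)·(1.870000 - 0.952000)/(2.133114 - (-7.533476)) = 1.667426; f(s_2) = -1.165122
s_3 = 1.667426 - (-1.165122)·(1.667426 - 1.870000)/(-1.165122 - (2.133114)) = 1.738987; f(s_3) = -0.102432
s_4 = 1.738987 - (-0.102432)·(1.738987 - 1.667426)/(-0.102432 - (-1.165122)) = 1.745884; f(s_4) = 0.005604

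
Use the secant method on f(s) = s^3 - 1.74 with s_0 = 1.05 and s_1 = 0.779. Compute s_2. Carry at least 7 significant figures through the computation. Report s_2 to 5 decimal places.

1.28043

f(s_0) = -0.582375, f(s_1) = -1.267271
s_2 = 0.779000 - (-1.267271)·(0.779000 - 1.050000)/(-1.267271 - (-0.582375)) = 1.280434; f(s_2) = 0.359288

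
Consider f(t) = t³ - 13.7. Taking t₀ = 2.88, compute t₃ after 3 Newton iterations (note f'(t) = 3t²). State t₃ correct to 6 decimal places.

2.392805

t_0 = 2.880000: f = 10.187872, f' = 24.883200 → t_1 = 2.880000 - (10.187872)/(24.883200) = 2.470572
t_1 = 2.470572: f = 1.379700, f' = 18.311182 → t_2 = 2.470572 - (1.379700)/(18.311182) = 2.395225
t_2 = 2.395225: f = 0.041650, f' = 17.211307 → t_3 = 2.395225 - (0.041650)/(17.211307) = 2.392805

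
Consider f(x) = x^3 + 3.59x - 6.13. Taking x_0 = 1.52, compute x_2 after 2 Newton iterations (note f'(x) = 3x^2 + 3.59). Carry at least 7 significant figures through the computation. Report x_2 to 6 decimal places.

x_0 = 1.520000: f = 2.838608, f' = 10.521200 → x_1 = 1.520000 - (2.838608)/(10.521200) = 1.250201
x_1 = 1.250201: f = 0.312290, f' = 8.279009 → x_2 = 1.250201 - (0.312290)/(8.279009) = 1.212480

1.212480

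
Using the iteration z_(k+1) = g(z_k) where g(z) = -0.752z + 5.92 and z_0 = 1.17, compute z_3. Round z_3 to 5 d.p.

z_1 = g(1.170000) = 5.040160
z_2 = g(5.040160) = 2.129800
z_3 = g(2.129800) = 4.318391

4.31839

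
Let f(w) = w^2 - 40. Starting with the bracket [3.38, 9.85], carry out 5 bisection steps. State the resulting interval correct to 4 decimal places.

[6.2106, 6.4128]

f(3.380000) = -28.575600, f(9.850000) = 57.022500 (opposite signs)
step 1: m = 6.615000, f(m) = 3.758225 > 0 → root in [3.380000, 6.615000]
step 2: m = 4.997500, f(m) = -15.024994 < 0 → root in [4.997500, 6.615000]
step 3: m = 5.806250, f(m) = -6.287461 < 0 → root in [5.806250, 6.615000]
step 4: m = 6.210625, f(m) = -1.428137 < 0 → root in [6.210625, 6.615000]
step 5: m = 6.412813, f(m) = 1.124164 > 0 → root in [6.210625, 6.412813]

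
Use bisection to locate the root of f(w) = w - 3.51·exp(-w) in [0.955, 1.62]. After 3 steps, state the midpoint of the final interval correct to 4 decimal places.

1.1628

f(0.955000) = -0.395691, f(1.620000) = 0.925376 (opposite signs)
step 1: m = 1.287500, f(m) = 0.318881 > 0 → root in [0.955000, 1.287500]
step 2: m = 1.121250, f(m) = -0.022561 < 0 → root in [1.121250, 1.287500]
step 3: m = 1.204375, f(m) = 0.151798 > 0 → root in [1.121250, 1.204375]
Midpoint of [1.121250, 1.204375] = 1.162813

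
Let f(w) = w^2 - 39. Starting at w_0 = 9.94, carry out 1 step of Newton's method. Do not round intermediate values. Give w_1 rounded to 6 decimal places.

Newton update: w ← w − f(w)/f'(w).
f'(w) = 2w
w_0 = 9.940000: f = 59.803600, f' = 19.880000 → w_1 = 9.940000 - (59.803600)/(19.880000) = 6.931771

6.931771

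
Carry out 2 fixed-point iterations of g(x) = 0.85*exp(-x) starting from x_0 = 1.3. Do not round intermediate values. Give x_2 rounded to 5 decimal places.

x_1 = g(1.300000) = 0.231652
x_2 = g(0.231652) = 0.674239

0.67424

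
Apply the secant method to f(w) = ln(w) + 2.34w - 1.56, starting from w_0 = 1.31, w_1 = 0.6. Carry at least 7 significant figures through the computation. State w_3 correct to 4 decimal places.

f(w_0) = 1.775427, f(w_1) = -0.666826
w_2 = 0.600000 - (-0.666826)·(0.600000 - 1.310000)/(-0.666826 - (1.775427)) = 0.793856; f(w_2) = 0.066771
w_3 = 0.793856 - (0.066771)·(0.793856 - 0.600000)/(0.066771 - (-0.666826)) = 0.776212; f(w_3) = 0.003006

0.7762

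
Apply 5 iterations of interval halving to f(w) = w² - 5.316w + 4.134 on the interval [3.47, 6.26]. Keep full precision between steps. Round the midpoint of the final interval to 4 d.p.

f(3.470000) = -2.271620, f(6.260000) = 10.043440 (opposite signs)
step 1: m = 4.865000, f(m) = 1.939885 > 0 → root in [3.470000, 4.865000]
step 2: m = 4.167500, f(m) = -0.652374 < 0 → root in [4.167500, 4.865000]
step 3: m = 4.516250, f(m) = 0.522129 > 0 → root in [4.167500, 4.516250]
step 4: m = 4.341875, f(m) = -0.095529 < 0 → root in [4.341875, 4.516250]
step 5: m = 4.429063, f(m) = 0.205698 > 0 → root in [4.341875, 4.429063]
Midpoint of [4.341875, 4.429063] = 4.385469

4.3855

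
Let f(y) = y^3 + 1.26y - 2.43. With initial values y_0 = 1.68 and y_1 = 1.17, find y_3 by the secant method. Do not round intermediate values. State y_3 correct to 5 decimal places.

1.04259

f(y_0) = 4.428432, f(y_1) = 0.645813
y_2 = 1.170000 - (0.645813)·(1.170000 - 1.680000)/(0.645813 - (4.428432)) = 1.082927; f(y_2) = 0.204469
y_3 = 1.082927 - (0.204469)·(1.082927 - 1.170000)/(0.204469 - (0.645813)) = 1.042587; f(y_3) = 0.016938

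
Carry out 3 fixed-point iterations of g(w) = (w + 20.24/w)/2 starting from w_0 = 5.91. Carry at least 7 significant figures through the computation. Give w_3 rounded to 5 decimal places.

4.49889

w_1 = g(5.910000) = 4.667352
w_2 = g(4.667352) = 4.501929
w_3 = g(4.501929) = 4.498890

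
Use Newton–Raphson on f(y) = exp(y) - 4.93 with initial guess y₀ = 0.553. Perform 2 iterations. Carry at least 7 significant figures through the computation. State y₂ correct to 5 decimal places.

1.84110

f'(y) = exp(y)
y_0 = 0.553000: f = -3.191539, f' = 1.738461 → y_1 = 0.553000 - (-3.191539)/(1.738461) = 2.388842
y_1 = 2.388842: f = 5.970866, f' = 10.900866 → y_2 = 2.388842 - (5.970866)/(10.900866) = 1.841100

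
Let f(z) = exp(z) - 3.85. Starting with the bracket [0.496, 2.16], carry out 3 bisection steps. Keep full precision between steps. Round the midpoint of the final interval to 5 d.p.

1.43200

f(0.496000) = -2.207860, f(2.160000) = 4.821138 (opposite signs)
step 1: m = 1.328000, f(m) = -0.076511 < 0 → root in [1.328000, 2.160000]
step 2: m = 1.744000, f(m) = 1.870178 > 0 → root in [1.328000, 1.744000]
step 3: m = 1.536000, f(m) = 0.795969 > 0 → root in [1.328000, 1.536000]
Midpoint of [1.328000, 1.536000] = 1.432000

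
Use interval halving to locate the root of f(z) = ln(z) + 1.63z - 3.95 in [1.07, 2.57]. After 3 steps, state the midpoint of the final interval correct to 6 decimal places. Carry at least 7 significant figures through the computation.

1.913750

f(1.070000) = -2.138241, f(2.570000) = 1.183006 (opposite signs)
step 1: m = 1.820000, f(m) = -0.384563 < 0 → root in [1.820000, 2.570000]
step 2: m = 2.195000, f(m) = 0.414032 > 0 → root in [1.820000, 2.195000]
step 3: m = 2.007500, f(m) = 0.019115 > 0 → root in [1.820000, 2.007500]
Midpoint of [1.820000, 2.007500] = 1.913750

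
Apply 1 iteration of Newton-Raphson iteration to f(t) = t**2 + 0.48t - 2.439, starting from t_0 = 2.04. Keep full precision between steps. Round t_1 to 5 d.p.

f'(t) = 2t + 0.48
t_0 = 2.040000: f = 2.701800, f' = 4.560000 → t_1 = 2.040000 - (2.701800)/(4.560000) = 1.447500

1.44750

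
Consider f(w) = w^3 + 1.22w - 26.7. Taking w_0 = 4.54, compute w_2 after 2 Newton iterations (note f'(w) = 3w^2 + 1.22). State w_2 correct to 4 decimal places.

w_0 = 4.540000: f = 72.415464, f' = 63.054800 → w_1 = 4.540000 - (72.415464)/(63.054800) = 3.391547
w_1 = 3.391547: f = 16.449271, f' = 35.727776 → w_2 = 3.391547 - (16.449271)/(35.727776) = 2.931141

2.9311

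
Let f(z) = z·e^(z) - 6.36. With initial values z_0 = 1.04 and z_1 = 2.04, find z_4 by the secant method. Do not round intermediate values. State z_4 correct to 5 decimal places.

1.47354

Secant update: z_(k+1) = z_k − f(z_k)·(z_k − z_(k-1))/(f(z_k) − f(z_(k-1))).
f(z_0) = -3.417614, f(z_1) = 9.328843
z_2 = 2.040000 - (9.328843)·(2.040000 - 1.040000)/(9.328843 - (-3.417614)) = 1.308123; f(z_2) = -1.520963
z_3 = 1.308123 - (-1.520963)·(1.308123 - 2.040000)/(-1.520963 - (9.328843)) = 1.410720; f(z_3) = -0.577594
z_4 = 1.410720 - (-0.577594)·(1.410720 - 1.308123)/(-0.577594 - (-1.520963)) = 1.473537; f(z_4) = 0.071463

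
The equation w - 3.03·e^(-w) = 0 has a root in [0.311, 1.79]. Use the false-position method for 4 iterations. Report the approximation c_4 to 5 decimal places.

False-position update: c = (a·f(b) − b·f(a))/(f(b) − f(a)); replace the endpoint whose sign matches f(c).
f(0.311000) = -1.909123, f(1.790000) = 1.284111
step 1: c = 1.195243, f(c) = 0.278272 > 0 → new bracket [0.311000, 1.195243]
step 2: c = 1.082753, f(c) = 0.056607 > 0 → new bracket [0.311000, 1.082753]
step 3: c = 1.060529, f(c) = 0.011322 > 0 → new bracket [0.311000, 1.060529]
step 4: c = 1.056110, f(c) = 0.002257 > 0 → new bracket [0.311000, 1.056110]

1.05611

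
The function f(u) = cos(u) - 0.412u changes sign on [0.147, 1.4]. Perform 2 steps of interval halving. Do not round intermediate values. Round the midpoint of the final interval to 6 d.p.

1.243375

f(0.147000) = 0.928651, f(1.400000) = -0.406833 (opposite signs)
step 1: m = 0.773500, f(m) = 0.396788 > 0 → root in [0.773500, 1.400000]
step 2: m = 1.086750, f(m) = 0.017623 > 0 → root in [1.086750, 1.400000]
Midpoint of [1.086750, 1.400000] = 1.243375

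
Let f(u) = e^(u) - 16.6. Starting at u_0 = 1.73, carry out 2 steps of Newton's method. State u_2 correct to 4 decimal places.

3.0946

f'(u) = e^(u)
u_0 = 1.730000: f = -10.959346, f' = 5.640654 → u_1 = 1.730000 - (-10.959346)/(5.640654) = 3.672921
u_1 = 3.672921: f = 22.766736, f' = 39.366736 → u_2 = 3.672921 - (22.766736)/(39.366736) = 3.094597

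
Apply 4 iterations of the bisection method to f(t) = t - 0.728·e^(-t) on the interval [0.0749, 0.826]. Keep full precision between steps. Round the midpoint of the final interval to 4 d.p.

f(0.074900) = -0.600565, f(0.826000) = 0.507284 (opposite signs)
step 1: m = 0.450450, f(m) = -0.013534 < 0 → root in [0.450450, 0.826000]
step 2: m = 0.638225, f(m) = 0.253674 > 0 → root in [0.450450, 0.638225]
step 3: m = 0.544337, f(m) = 0.121933 > 0 → root in [0.450450, 0.544337]
step 4: m = 0.497394, f(m) = 0.054687 > 0 → root in [0.450450, 0.497394]
Midpoint of [0.450450, 0.497394] = 0.473922

0.4739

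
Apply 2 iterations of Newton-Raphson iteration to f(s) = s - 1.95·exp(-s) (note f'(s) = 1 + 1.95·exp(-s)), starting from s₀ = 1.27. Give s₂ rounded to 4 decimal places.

0.8407

Newton update: s ← s − f(s)/f'(s).
s_0 = 1.270000: f = 0.722378, f' = 1.547622 → s_1 = 1.270000 - (0.722378)/(1.547622) = 0.803233
s_1 = 0.803233: f = -0.070130, f' = 1.873363 → s_2 = 0.803233 - (-0.070130)/(1.873363) = 0.840669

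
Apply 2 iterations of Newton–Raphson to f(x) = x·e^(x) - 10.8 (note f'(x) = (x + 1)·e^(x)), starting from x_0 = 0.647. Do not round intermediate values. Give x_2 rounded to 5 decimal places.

2.95869

x_0 = 0.647000: f = -9.564358, f' = 3.145445 → x_1 = 0.647000 - (-9.564358)/(3.145445) = 3.687701
x_1 = 3.687701: f = 136.534257, f' = 187.287135 → x_2 = 3.687701 - (136.534257)/(187.287135) = 2.958690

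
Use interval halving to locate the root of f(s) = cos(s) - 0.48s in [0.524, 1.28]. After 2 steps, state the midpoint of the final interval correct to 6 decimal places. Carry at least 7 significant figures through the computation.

f(0.524000) = 0.614305, f(1.280000) = -0.327685 (opposite signs)
step 1: m = 0.902000, f(m) = 0.187082 > 0 → root in [0.902000, 1.280000]
step 2: m = 1.091000, f(m) = -0.062081 < 0 → root in [0.902000, 1.091000]
Midpoint of [0.902000, 1.091000] = 0.996500

0.996500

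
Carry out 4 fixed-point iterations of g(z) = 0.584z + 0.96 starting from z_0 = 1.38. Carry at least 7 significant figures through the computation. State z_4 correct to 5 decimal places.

z_1 = g(1.380000) = 1.765920
z_2 = g(1.765920) = 1.991297
z_3 = g(1.991297) = 2.122918
z_4 = g(2.122918) = 2.199784

2.19978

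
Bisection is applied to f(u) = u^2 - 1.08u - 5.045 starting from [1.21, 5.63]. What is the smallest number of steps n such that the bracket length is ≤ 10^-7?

Initial width b − a = 5.63 − 1.21 = 4.420000.
After n steps the width is (b−a)/2^n; need (b−a)/2^n ≤ 10^-7.
So n ≥ log₂(4.420000/10^-7) = log₂(44200000.0000) ≈ 25.3975.
Hence n = 26.

26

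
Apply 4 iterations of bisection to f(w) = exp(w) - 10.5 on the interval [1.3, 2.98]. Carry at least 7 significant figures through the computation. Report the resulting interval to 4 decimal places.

f(1.300000) = -6.830703, f(2.980000) = 9.187817 (opposite signs)
step 1: m = 2.140000, f(m) = -2.000562 < 0 → root in [2.140000, 2.980000]
step 2: m = 2.560000, f(m) = 2.435817 > 0 → root in [2.140000, 2.560000]
step 3: m = 2.350000, f(m) = -0.014430 < 0 → root in [2.350000, 2.560000]
step 4: m = 2.455000, f(m) = 1.146434 > 0 → root in [2.350000, 2.455000]

[2.3500, 2.4550]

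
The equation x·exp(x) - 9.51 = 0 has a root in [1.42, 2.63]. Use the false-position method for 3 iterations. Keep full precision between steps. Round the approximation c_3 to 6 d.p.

1.676621

f(1.420000) = -3.635289, f(2.630000) = 26.978015
step 1: c = 1.563686, f(c) = -2.041220 < 0 → new bracket [1.563686, 2.630000]
step 2: c = 1.638691, f(c) = -1.073325 < 0 → new bracket [1.638691, 2.630000]
step 3: c = 1.676621, f(c) = -0.544342 < 0 → new bracket [1.676621, 2.630000]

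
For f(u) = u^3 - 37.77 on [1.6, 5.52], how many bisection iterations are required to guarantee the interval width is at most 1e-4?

16

Initial width b − a = 5.52 − 1.6 = 3.920000.
After n steps the width is (b−a)/2^n; need (b−a)/2^n ≤ 1e-4.
So n ≥ log₂(3.920000/1e-4) = log₂(39200.0000) ≈ 15.2586.
Hence n = 16.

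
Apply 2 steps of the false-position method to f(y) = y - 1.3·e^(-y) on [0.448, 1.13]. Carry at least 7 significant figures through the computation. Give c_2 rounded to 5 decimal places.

False-position update: c = (a·f(b) − b·f(a))/(f(b) − f(a)); replace the endpoint whose sign matches f(c).
f(0.448000) = -0.382576, f(1.130000) = 0.710057
step 1: c = 0.686796, f(c) = 0.032655 > 0 → new bracket [0.448000, 0.686796]
step 2: c = 0.668017, f(c) = 0.001475 > 0 → new bracket [0.448000, 0.668017]

0.66802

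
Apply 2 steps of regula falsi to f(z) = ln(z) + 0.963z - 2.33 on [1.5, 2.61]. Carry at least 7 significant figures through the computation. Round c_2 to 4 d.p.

1.8066

False-position update: c = (a·f(b) − b·f(a))/(f(b) − f(a)); replace the endpoint whose sign matches f(c).
f(1.500000) = -0.480035, f(2.610000) = 1.142780
step 1: c = 1.828342, f(c) = 0.034103 > 0 → new bracket [1.500000, 1.828342]
step 2: c = 1.806563, f(c) = 0.001146 > 0 → new bracket [1.500000, 1.806563]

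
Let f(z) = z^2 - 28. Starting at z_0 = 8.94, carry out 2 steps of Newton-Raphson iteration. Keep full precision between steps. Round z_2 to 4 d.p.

5.3374

f'(z) = 2z
z_0 = 8.940000: f = 51.923600, f' = 17.880000 → z_1 = 8.940000 - (51.923600)/(17.880000) = 6.035996
z_1 = 6.035996: f = 8.433242, f' = 12.071991 → z_2 = 6.035996 - (8.433242)/(12.071991) = 5.337416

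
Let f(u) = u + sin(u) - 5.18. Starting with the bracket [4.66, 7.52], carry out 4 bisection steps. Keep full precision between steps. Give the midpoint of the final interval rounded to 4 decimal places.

f(4.660000) = -1.518628, f(7.520000) = 3.284745 (opposite signs)
step 1: m = 6.090000, f(m) = 0.718014 > 0 → root in [4.660000, 6.090000]
step 2: m = 5.375000, f(m) = -0.593389 < 0 → root in [5.375000, 6.090000]
step 3: m = 5.732500, f(m) = 0.029229 > 0 → root in [5.375000, 5.732500]
step 4: m = 5.553750, f(m) = -0.292699 < 0 → root in [5.553750, 5.732500]
Midpoint of [5.553750, 5.732500] = 5.643125

5.6431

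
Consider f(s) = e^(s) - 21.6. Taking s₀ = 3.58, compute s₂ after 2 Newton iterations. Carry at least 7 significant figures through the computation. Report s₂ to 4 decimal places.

3.0785

f'(s) = e^(s)
s_0 = 3.580000: f = 14.273541, f' = 35.873541 → s_1 = 3.580000 - (14.273541)/(35.873541) = 3.182115
s_1 = 3.182115: f = 2.497668, f' = 24.097668 → s_2 = 3.182115 - (2.497668)/(24.097668) = 3.078467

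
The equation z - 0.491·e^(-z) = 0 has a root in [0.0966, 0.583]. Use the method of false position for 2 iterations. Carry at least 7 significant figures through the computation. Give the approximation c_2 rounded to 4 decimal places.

0.3473

False-position update: c = (a·f(b) − b·f(a))/(f(b) − f(a)); replace the endpoint whose sign matches f(c).
f(0.096600) = -0.349188, f(0.583000) = 0.308913
step 1: c = 0.354683, f(c) = 0.010298 > 0 → new bracket [0.096600, 0.354683]
step 2: c = 0.347290, f(c) = 0.000349 > 0 → new bracket [0.096600, 0.347290]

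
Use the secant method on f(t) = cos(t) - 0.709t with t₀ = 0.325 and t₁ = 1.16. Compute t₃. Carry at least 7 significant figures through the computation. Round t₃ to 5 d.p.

0.88700

f(t_0) = 0.717226, f(t_1) = -0.423100
t_2 = 1.160000 - (-0.423100)·(1.160000 - 0.325000)/(-0.423100 - (0.717226)) = 0.850186; f(t_2) = 0.057061
t_3 = 0.850186 - (0.057061)·(0.850186 - 1.160000)/(0.057061 - (-0.423100)) = 0.887004; f(t_3) = 0.002852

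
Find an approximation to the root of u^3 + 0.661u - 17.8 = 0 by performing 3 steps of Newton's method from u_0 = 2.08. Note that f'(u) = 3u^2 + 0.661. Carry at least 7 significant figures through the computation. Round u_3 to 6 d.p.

Newton update: u ← u − f(u)/f'(u).
u_0 = 2.080000: f = -7.426208, f' = 13.640200 → u_1 = 2.080000 - (-7.426208)/(13.640200) = 2.624435
u_1 = 2.624435: f = 2.010974, f' = 21.323984 → u_2 = 2.624435 - (2.010974)/(21.323984) = 2.530130
u_2 = 2.530130: f = 0.069183, f' = 19.865669 → u_3 = 2.530130 - (0.069183)/(19.865669) = 2.526647

2.526647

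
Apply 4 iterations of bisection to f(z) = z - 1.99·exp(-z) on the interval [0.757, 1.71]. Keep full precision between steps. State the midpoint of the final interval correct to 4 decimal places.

f(0.757000) = -0.176452, f(1.710000) = 1.350077 (opposite signs)
step 1: m = 1.233500, f(m) = 0.653870 > 0 → root in [0.757000, 1.233500]
step 2: m = 0.995250, f(m) = 0.259684 > 0 → root in [0.757000, 0.995250]
step 3: m = 0.876125, f(m) = 0.047502 > 0 → root in [0.757000, 0.876125]
step 4: m = 0.816563, f(m) = -0.062915 < 0 → root in [0.816563, 0.876125]
Midpoint of [0.816563, 0.876125] = 0.846344

0.8463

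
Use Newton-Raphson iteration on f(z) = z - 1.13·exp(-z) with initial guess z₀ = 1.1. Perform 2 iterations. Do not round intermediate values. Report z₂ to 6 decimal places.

f'(z) = 1 + 1.13·exp(-z)
z_0 = 1.100000: f = 0.723856, f' = 1.376144 → z_1 = 1.100000 - (0.723856)/(1.376144) = 0.573997
z_1 = 0.573997: f = -0.062497, f' = 1.636494 → z_2 = 0.573997 - (-0.062497)/(1.636494) = 0.612187

0.612187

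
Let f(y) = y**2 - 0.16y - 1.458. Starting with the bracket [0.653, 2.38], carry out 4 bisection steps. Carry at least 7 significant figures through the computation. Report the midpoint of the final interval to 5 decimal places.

f(0.653000) = -1.136071, f(2.380000) = 3.825600 (opposite signs)
step 1: m = 1.516500, f(m) = 0.599132 > 0 → root in [0.653000, 1.516500]
step 2: m = 1.084750, f(m) = -0.454877 < 0 → root in [1.084750, 1.516500]
step 3: m = 1.300625, f(m) = 0.025525 > 0 → root in [1.084750, 1.300625]
step 4: m = 1.192688, f(m) = -0.226327 < 0 → root in [1.192688, 1.300625]
Midpoint of [1.192688, 1.300625] = 1.246656

1.24666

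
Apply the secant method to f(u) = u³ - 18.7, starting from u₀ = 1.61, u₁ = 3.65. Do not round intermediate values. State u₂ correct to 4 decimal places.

Secant update: u_(k+1) = u_k − f(u_k)·(u_k − u_(k-1))/(f(u_k) − f(u_(k-1))).
f(u_0) = -14.526719, f(u_1) = 29.927125
u_2 = 3.650000 - (29.927125)·(3.650000 - 1.610000)/(29.927125 - (-14.526719)) = 2.276635; f(u_2) = -6.900042

2.2766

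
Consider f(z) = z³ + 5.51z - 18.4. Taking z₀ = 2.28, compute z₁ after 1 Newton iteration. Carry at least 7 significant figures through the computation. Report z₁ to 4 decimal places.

Newton update: z ← z − f(z)/f'(z).
f'(z) = 3z² + 5.51
z_0 = 2.280000: f = 6.015152, f' = 21.105200 → z_1 = 2.280000 - (6.015152)/(21.105200) = 1.994992

1.9950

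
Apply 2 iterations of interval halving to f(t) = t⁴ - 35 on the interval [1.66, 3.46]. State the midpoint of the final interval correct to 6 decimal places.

f(1.660000) = -27.406669, f(3.460000) = 108.319207 (opposite signs)
step 1: m = 2.560000, f(m) = 7.949673 > 0 → root in [1.660000, 2.560000]
step 2: m = 2.110000, f(m) = -15.178806 < 0 → root in [2.110000, 2.560000]
Midpoint of [2.110000, 2.560000] = 2.335000

2.335000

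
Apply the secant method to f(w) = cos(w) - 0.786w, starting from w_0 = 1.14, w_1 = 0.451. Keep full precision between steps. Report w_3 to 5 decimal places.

0.84761

Secant update: w_(k+1) = w_k − f(w_k)·(w_k − w_(k-1))/(f(w_k) − f(w_(k-1))).
f(w_0) = -0.478445, f(w_1) = 0.545526
w_2 = 0.451000 - (0.545526)·(0.451000 - 1.140000)/(0.545526 - (-0.478445)) = 0.818068; f(w_2) = 0.040631
w_3 = 0.818068 - (0.040631)·(0.818068 - 0.451000)/(0.040631 - (0.545526)) = 0.847608; f(w_3) = -0.004441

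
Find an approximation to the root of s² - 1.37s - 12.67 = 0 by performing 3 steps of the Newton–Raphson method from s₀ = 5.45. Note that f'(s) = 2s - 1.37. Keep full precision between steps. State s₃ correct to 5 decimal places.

4.30981

s_0 = 5.450000: f = 9.566000, f' = 9.530000 → s_1 = 5.450000 - (9.566000)/(9.530000) = 4.446222
s_1 = 4.446222: f = 1.007569, f' = 7.522445 → s_2 = 4.446222 - (1.007569)/(7.522445) = 4.312281
s_2 = 4.312281: f = 0.017940, f' = 7.254561 → s_3 = 4.312281 - (0.017940)/(7.254561) = 4.309808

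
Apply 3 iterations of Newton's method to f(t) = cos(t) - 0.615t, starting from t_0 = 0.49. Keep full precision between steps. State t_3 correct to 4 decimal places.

0.9482

f'(t) = -sin(t) - 0.615
t_0 = 0.490000: f = 0.580983, f' = -1.085626 → t_1 = 0.490000 - (0.580983)/(-1.085626) = 1.025159
t_1 = 1.025159: f = -0.111510, f' = -1.469797 → t_2 = 1.025159 - (-0.111510)/(-1.469797) = 0.949292
t_2 = 0.949292: f = -0.001555, f' = -1.428003 → t_3 = 0.949292 - (-0.001555)/(-1.428003) = 0.948203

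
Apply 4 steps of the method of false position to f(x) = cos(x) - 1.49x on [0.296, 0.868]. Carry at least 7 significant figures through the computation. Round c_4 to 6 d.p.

0.566349

f(0.296000) = 0.515471, f(0.868000) = -0.646966
step 1: c = 0.549648, f(c) = 0.033734 > 0 → new bracket [0.549648, 0.868000]
step 2: c = 0.565424, f(c) = 0.001879 > 0 → new bracket [0.565424, 0.868000]
step 3: c = 0.566301, f(c) = 0.000104 > 0 → new bracket [0.566301, 0.868000]
step 4: c = 0.566349, f(c) = 0.000006 > 0 → new bracket [0.566349, 0.868000]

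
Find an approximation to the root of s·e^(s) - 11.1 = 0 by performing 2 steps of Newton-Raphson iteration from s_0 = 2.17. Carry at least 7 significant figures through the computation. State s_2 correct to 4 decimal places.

f'(s) = (s + 1)·e^(s)
s_0 = 2.170000: f = 7.905476, f' = 27.763760 → s_1 = 2.170000 - (7.905476)/(27.763760) = 1.885259
s_1 = 1.885259: f = 1.320204, f' = 19.008265 → s_2 = 1.885259 - (1.320204)/(19.008265) = 1.815805

1.8158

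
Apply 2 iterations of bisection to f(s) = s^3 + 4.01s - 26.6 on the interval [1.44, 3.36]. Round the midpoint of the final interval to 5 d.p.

f(1.440000) = -17.839616, f(3.360000) = 24.806656 (opposite signs)
step 1: m = 2.400000, f(m) = -3.152000 < 0 → root in [2.400000, 3.360000]
step 2: m = 2.880000, f(m) = 8.836672 > 0 → root in [2.400000, 2.880000]
Midpoint of [2.400000, 2.880000] = 2.640000

2.64000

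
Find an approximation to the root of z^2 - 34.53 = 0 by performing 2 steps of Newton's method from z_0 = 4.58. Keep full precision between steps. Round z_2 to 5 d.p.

5.87900

f'(z) = 2z
z_0 = 4.580000: f = -13.553600, f' = 9.160000 → z_1 = 4.580000 - (-13.553600)/(9.160000) = 6.059651
z_1 = 6.059651: f = 2.189366, f' = 12.119301 → z_2 = 6.059651 - (2.189366)/(12.119301) = 5.878999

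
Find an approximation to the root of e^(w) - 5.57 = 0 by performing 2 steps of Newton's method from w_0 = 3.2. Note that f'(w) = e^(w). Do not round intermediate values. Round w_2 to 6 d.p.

1.918862

w_0 = 3.200000: f = 18.962530, f' = 24.532530 → w_1 = 3.200000 - (18.962530)/(24.532530) = 2.427045
w_1 = 2.427045: f = 5.755372, f' = 11.325372 → w_2 = 2.427045 - (5.755372)/(11.325372) = 1.918862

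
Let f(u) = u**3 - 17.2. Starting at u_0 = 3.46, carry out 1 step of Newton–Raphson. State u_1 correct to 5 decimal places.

f'(u) = 3u**2
u_0 = 3.460000: f = 24.221736, f' = 35.914800 → u_1 = 3.460000 - (24.221736)/(35.914800) = 2.785578

2.78558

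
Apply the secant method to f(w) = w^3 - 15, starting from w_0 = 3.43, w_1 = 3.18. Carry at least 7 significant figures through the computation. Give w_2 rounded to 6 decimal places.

2.656663

Secant update: w_(k+1) = w_k − f(w_k)·(w_k − w_(k-1))/(f(w_k) − f(w_(k-1))).
f(w_0) = 25.353607, f(w_1) = 17.157432
w_2 = 3.180000 - (17.157432)·(3.180000 - 3.430000)/(17.157432 - (25.353607)) = 2.656663; f(w_2) = 3.750360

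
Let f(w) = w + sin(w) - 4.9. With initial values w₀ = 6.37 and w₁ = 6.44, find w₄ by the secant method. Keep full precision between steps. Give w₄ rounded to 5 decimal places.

5.56103

f(w_0) = 1.556706, f(w_1) = 1.696173
w_2 = 6.440000 - (1.696173)·(6.440000 - 6.370000)/(1.696173 - (1.556706)) = 5.588673; f(w_2) = 0.048662
w_3 = 5.588673 - (0.048662)·(5.588673 - 6.440000)/(0.048662 - (1.696173)) = 5.563528; f(w_3) = 0.004400
w_4 = 5.563528 - (0.004400)·(5.563528 - 5.588673)/(0.004400 - (0.048662)) = 5.561028; f(w_4) = 0.000023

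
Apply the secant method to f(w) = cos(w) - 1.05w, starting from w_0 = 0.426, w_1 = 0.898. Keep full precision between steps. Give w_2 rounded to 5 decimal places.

0.70528

f(w_0) = 0.463326, f(w_1) = -0.319725
w_2 = 0.898000 - (-0.319725)·(0.898000 - 0.426000)/(-0.319725 - (0.463326)) = 0.705279; f(w_2) = 0.020887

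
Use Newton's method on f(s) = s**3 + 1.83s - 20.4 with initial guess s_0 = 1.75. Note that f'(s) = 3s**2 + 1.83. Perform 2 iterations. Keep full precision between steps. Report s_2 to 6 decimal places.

s_0 = 1.750000: f = -11.838125, f' = 11.017500 → s_1 = 1.750000 - (-11.838125)/(11.017500) = 2.824484
s_1 = 2.824484: f = 7.301714, f' = 25.763126 → s_2 = 2.824484 - (7.301714)/(25.763126) = 2.541067

2.541067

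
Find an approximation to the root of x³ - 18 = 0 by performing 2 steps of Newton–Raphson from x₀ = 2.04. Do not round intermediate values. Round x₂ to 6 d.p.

f'(x) = 3x²
x_0 = 2.040000: f = -9.510336, f' = 12.484800 → x_1 = 2.040000 - (-9.510336)/(12.484800) = 2.801753
x_1 = 2.801753: f = 3.993260, f' = 23.549463 → x_2 = 2.801753 - (3.993260)/(23.549463) = 2.632184

2.632184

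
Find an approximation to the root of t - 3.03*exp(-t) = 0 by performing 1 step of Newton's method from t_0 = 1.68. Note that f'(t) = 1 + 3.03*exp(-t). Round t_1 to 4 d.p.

0.9672

t_0 = 1.680000: f = 1.115287, f' = 1.564713 → t_1 = 1.680000 - (1.115287)/(1.564713) = 0.967226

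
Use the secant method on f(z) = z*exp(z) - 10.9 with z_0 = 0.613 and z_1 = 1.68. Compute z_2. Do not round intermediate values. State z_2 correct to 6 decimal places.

f(z_0) = -9.768426, f(z_1) = -1.885866
z_2 = 1.680000 - (-1.885866)·(1.680000 - 0.613000)/(-1.885866 - (-9.768426)) = 1.935275; f(z_2) = 2.503611

1.935275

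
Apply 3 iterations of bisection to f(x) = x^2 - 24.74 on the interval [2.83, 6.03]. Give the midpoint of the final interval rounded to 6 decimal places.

5.030000

f(2.830000) = -16.731100, f(6.030000) = 11.620900 (opposite signs)
step 1: m = 4.430000, f(m) = -5.115100 < 0 → root in [4.430000, 6.030000]
step 2: m = 5.230000, f(m) = 2.612900 > 0 → root in [4.430000, 5.230000]
step 3: m = 4.830000, f(m) = -1.411100 < 0 → root in [4.830000, 5.230000]
Midpoint of [4.830000, 5.230000] = 5.030000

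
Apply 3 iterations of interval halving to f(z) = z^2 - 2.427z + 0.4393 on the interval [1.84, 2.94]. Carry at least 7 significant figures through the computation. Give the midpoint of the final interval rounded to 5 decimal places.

f(1.840000) = -0.640780, f(2.940000) = 1.947520 (opposite signs)
step 1: m = 2.390000, f(m) = 0.350870 > 0 → root in [1.840000, 2.390000]
step 2: m = 2.115000, f(m) = -0.220580 < 0 → root in [2.115000, 2.390000]
step 3: m = 2.252500, f(m) = 0.046239 > 0 → root in [2.115000, 2.252500]
Midpoint of [2.115000, 2.252500] = 2.183750

2.18375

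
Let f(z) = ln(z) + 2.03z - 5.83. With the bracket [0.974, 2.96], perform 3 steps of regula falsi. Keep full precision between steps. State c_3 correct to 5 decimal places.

2.43402

False-position update: c = (a·f(b) − b·f(a))/(f(b) − f(a)); replace the endpoint whose sign matches f(c).
f(0.974000) = -3.879124, f(2.960000) = 1.263989
step 1: c = 2.471914, f(c) = 0.092978 > 0 → new bracket [0.974000, 2.471914]
step 2: c = 2.436851, f(c) = 0.007514 > 0 → new bracket [0.974000, 2.436851]
step 3: c = 2.434023, f(c) = 0.000612 > 0 → new bracket [0.974000, 2.434023]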